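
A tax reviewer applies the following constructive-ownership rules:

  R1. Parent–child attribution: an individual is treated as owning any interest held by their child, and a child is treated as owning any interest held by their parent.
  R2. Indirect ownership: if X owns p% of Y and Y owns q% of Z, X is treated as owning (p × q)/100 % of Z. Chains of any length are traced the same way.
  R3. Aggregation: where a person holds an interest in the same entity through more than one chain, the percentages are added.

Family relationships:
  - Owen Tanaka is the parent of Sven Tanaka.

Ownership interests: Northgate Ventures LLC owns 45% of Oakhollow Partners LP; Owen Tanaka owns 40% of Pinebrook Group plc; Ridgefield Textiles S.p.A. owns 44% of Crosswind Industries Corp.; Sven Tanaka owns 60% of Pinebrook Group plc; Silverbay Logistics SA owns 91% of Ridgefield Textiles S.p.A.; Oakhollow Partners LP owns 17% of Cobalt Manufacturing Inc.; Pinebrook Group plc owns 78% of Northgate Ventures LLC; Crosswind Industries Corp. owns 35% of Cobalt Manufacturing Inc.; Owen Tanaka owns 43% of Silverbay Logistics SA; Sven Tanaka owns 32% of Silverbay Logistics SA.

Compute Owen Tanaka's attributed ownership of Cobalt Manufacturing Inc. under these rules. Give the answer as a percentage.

By parent–child attribution (R1), Owen Tanaka is treated as also owning Sven Tanaka's interest in Pinebrook Group plc, giving 40% + 60% = 100%.
By parent–child attribution (R1), Owen Tanaka is treated as also owning Sven Tanaka's interest in Silverbay Logistics SA, giving 43% + 32% = 75%.
Chain via Pinebrook Group plc → Northgate Ventures LLC → Oakhollow Partners LP (R2): 100% × 78% × 45% × 17% = 5.967% of Cobalt Manufacturing Inc.
Chain via Silverbay Logistics SA → Ridgefield Textiles S.p.A. → Crosswind Industries Corp. (R2): 75% × 91% × 44% × 35% = 10.5105% of Cobalt Manufacturing Inc.
Aggregating (R3): 5.967% + 10.5105% = 16.4775%.

16.4775%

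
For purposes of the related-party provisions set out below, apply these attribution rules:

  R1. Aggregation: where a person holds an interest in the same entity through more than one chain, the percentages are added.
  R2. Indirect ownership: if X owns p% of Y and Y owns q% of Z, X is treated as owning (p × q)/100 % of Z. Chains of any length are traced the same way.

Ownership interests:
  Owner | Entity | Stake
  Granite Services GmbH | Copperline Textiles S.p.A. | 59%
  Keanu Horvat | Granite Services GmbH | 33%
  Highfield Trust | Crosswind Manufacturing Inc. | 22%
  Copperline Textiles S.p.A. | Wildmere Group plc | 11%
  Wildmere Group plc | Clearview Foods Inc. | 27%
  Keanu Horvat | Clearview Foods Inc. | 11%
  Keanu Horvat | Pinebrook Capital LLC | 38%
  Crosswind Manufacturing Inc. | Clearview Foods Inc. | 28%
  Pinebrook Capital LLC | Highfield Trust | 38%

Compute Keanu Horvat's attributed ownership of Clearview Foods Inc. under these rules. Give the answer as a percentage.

Chain via Granite Services GmbH → Copperline Textiles S.p.A. → Wildmere Group plc (R2): 33% × 59% × 11% × 27% = 0.578259% of Clearview Foods Inc.
Chain via Pinebrook Capital LLC → Highfield Trust → Crosswind Manufacturing Inc. (R2): 38% × 38% × 22% × 28% = 0.889504% of Clearview Foods Inc.
Direct interest in Clearview Foods Inc: 11%.
Aggregating (R1): 0.578259% + 0.889504% + 11% = 12.467763%.

12.467763%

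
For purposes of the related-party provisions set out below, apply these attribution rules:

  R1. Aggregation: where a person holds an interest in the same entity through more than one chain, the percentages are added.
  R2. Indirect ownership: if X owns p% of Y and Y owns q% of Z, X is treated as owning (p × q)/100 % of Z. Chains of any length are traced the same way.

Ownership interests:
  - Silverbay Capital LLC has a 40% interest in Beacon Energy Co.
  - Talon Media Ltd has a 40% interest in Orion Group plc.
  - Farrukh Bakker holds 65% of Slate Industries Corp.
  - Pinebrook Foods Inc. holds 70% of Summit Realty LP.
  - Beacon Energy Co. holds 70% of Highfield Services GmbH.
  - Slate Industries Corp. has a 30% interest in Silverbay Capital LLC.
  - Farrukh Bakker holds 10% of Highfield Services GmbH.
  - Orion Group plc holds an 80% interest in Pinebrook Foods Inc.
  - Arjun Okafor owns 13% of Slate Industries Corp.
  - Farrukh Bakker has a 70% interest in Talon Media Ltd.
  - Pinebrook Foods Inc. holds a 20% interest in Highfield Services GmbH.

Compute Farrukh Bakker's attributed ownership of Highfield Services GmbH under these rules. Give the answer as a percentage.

Chain via Slate Industries Corp. → Silverbay Capital LLC → Beacon Energy Co. (R2): 65% × 30% × 40% × 70% = 5.46% of Highfield Services GmbH.
Chain via Talon Media Ltd → Orion Group plc → Pinebrook Foods Inc. (R2): 70% × 40% × 80% × 20% = 4.48% of Highfield Services GmbH.
Direct interest in Highfield Services GmbH: 10%.
Aggregating (R1): 5.46% + 4.48% + 10% = 19.94%.

19.94%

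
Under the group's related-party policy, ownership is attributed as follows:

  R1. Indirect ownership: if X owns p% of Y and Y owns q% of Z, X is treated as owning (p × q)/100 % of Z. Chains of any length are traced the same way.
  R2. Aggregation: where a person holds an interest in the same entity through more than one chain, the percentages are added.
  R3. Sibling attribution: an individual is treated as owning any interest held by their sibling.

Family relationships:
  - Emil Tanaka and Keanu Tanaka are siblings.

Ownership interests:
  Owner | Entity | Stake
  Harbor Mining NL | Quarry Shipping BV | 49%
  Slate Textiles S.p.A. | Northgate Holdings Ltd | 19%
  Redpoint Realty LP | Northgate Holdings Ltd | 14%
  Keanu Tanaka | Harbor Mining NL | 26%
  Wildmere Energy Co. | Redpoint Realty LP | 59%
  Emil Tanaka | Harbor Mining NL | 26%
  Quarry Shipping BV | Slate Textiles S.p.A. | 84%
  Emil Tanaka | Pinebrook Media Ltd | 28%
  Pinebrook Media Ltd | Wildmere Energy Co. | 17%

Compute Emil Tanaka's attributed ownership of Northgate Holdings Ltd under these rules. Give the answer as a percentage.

By sibling attribution (R3), Emil Tanaka is treated as also owning Keanu Tanaka's interest in Harbor Mining NL, giving 26% + 26% = 52%.
Chain via Harbor Mining NL → Quarry Shipping BV → Slate Textiles S.p.A. (R1): 52% × 49% × 84% × 19% = 4.066608% of Northgate Holdings Ltd.
Chain via Pinebrook Media Ltd → Wildmere Energy Co. → Redpoint Realty LP (R1): 28% × 17% × 59% × 14% = 0.393176% of Northgate Holdings Ltd.
Aggregating (R2): 4.066608% + 0.393176% = 4.459784%.

4.459784%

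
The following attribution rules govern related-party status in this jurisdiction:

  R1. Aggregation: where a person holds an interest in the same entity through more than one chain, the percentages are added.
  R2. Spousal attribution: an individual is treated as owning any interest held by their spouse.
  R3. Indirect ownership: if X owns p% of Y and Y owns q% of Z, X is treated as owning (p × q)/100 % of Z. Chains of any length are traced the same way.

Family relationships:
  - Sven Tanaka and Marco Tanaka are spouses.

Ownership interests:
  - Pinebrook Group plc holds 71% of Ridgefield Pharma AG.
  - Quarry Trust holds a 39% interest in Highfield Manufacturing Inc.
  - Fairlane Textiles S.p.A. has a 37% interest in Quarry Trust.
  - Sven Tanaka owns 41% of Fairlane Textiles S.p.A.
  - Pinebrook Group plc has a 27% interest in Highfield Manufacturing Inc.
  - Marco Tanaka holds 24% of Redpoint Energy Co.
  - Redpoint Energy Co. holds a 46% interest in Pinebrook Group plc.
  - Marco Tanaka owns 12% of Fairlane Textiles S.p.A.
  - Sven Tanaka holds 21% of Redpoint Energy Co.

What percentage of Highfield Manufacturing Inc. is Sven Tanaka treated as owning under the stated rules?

13.2369%

By spousal attribution (R2), Sven Tanaka is treated as also owning Marco Tanaka's interest in Fairlane Textiles S.p.A, giving 41% + 12% = 53%.
By spousal attribution (R2), Sven Tanaka is treated as also owning Marco Tanaka's interest in Redpoint Energy Co, giving 21% + 24% = 45%.
Chain via Fairlane Textiles S.p.A. → Quarry Trust (R3): 53% × 37% × 39% = 7.6479% of Highfield Manufacturing Inc.
Chain via Redpoint Energy Co. → Pinebrook Group plc (R3): 45% × 46% × 27% = 5.589% of Highfield Manufacturing Inc.
Aggregating (R1): 7.6479% + 5.589% = 13.2369%.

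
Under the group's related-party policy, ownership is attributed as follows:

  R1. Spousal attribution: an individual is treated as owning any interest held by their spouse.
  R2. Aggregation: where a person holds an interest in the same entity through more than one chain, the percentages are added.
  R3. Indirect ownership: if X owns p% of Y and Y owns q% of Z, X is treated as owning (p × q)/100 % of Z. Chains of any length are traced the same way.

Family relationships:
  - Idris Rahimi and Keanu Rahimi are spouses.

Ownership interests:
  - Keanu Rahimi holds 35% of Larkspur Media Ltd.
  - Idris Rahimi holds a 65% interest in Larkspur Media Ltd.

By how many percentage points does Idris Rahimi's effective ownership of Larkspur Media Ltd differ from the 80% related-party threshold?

By spousal attribution (R1), Idris Rahimi is treated as also owning Keanu Rahimi's interest in Larkspur Media Ltd, giving 65% + 35% = 100%.
Direct interest in Larkspur Media Ltd: 100%.
100% exceeds the 80% threshold by 20 percentage points.

20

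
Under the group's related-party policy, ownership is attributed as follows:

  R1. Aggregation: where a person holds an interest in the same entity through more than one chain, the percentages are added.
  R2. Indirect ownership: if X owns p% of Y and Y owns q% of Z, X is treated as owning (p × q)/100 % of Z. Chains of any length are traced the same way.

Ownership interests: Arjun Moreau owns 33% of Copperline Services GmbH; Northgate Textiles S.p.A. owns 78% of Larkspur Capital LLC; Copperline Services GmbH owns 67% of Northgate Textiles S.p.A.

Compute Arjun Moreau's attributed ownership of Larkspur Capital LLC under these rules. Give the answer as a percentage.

17.2458%

Chain via Copperline Services GmbH → Northgate Textiles S.p.A. (R2): 33% × 67% × 78% = 17.2458% of Larkspur Capital LLC.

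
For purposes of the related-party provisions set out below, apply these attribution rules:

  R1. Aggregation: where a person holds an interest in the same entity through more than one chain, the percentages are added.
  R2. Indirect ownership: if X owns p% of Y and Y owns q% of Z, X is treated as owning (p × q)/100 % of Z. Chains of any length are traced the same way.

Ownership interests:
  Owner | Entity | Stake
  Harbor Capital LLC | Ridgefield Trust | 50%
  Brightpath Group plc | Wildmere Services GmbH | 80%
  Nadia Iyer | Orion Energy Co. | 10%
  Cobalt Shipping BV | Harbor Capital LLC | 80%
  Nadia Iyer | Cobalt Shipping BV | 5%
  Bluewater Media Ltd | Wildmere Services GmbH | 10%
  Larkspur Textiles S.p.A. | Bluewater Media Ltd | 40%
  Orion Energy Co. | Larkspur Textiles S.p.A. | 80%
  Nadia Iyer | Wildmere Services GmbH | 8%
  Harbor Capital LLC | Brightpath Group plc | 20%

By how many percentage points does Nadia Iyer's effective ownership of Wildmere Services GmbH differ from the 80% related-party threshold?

Chain via Orion Energy Co. → Larkspur Textiles S.p.A. → Bluewater Media Ltd (R2): 10% × 80% × 40% × 10% = 0.32% of Wildmere Services GmbH.
Chain via Cobalt Shipping BV → Harbor Capital LLC → Brightpath Group plc (R2): 5% × 80% × 20% × 80% = 0.64% of Wildmere Services GmbH.
Direct interest in Wildmere Services GmbH: 8%.
Aggregating (R1): 0.32% + 0.64% + 8% = 8.96%.
8.96% falls short of the 80% threshold by 71.04 percentage points.

71.04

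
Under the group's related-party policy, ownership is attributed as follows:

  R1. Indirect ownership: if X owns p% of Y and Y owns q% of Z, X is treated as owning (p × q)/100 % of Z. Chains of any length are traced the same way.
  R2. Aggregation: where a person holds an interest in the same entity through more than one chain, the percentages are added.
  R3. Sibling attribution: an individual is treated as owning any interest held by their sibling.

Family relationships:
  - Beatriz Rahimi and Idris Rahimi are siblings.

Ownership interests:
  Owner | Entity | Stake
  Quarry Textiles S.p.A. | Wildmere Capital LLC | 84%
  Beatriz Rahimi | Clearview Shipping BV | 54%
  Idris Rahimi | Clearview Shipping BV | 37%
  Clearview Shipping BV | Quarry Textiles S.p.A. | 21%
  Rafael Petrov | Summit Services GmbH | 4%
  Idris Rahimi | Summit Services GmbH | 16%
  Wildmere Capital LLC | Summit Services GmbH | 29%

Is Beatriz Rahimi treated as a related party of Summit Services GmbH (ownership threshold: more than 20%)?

By sibling attribution (R3), Beatriz Rahimi is treated as also owning Idris Rahimi's interest in Clearview Shipping BV, giving 54% + 37% = 91%.
By sibling attribution (R3), Beatriz Rahimi is treated as owning Idris Rahimi's 16% interest in Summit Services GmbH.
Chain via Clearview Shipping BV → Quarry Textiles S.p.A. → Wildmere Capital LLC (R1): 91% × 21% × 84% × 29% = 4.655196% of Summit Services GmbH.
Direct interest in Summit Services GmbH: 16%.
Aggregating (R2): 4.655196% + 16% = 20.655196%.
20.655196% exceeds the 20% threshold, so Beatriz is a related party to Summit Services GmbH.

Yes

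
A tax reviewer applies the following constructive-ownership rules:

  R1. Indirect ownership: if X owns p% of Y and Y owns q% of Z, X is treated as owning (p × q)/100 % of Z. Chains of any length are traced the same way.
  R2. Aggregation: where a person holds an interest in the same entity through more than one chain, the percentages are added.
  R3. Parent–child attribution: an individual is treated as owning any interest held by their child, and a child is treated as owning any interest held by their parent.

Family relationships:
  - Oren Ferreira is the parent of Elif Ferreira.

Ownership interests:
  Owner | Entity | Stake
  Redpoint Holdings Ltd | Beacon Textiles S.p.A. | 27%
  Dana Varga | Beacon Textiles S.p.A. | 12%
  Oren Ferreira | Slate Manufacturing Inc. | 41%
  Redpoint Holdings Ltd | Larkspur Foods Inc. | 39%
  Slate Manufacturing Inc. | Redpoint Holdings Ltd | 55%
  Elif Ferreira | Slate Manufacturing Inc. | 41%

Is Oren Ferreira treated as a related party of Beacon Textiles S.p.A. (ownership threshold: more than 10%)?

By parent–child attribution (R3), Oren Ferreira is treated as also owning Elif Ferreira's interest in Slate Manufacturing Inc, giving 41% + 41% = 82%.
Chain via Slate Manufacturing Inc. → Redpoint Holdings Ltd (R1): 82% × 55% × 27% = 12.177% of Beacon Textiles S.p.A.
12.177% exceeds the 10% threshold, so Oren is a related party to Beacon Textiles S.p.A.

Yes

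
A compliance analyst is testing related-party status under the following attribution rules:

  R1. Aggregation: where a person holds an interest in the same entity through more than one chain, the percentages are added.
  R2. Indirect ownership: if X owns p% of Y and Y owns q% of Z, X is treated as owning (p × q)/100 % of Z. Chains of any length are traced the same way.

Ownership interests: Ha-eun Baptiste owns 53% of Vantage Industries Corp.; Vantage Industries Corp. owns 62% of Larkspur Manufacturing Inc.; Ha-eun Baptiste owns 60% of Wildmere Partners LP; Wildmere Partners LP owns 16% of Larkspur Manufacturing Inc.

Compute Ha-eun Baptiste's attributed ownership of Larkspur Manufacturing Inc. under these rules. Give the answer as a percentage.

42.46%

Chain via Vantage Industries Corp. (R2): 53% × 62% = 32.86% of Larkspur Manufacturing Inc.
Chain via Wildmere Partners LP (R2): 60% × 16% = 9.6% of Larkspur Manufacturing Inc.
Aggregating (R1): 32.86% + 9.6% = 42.46%.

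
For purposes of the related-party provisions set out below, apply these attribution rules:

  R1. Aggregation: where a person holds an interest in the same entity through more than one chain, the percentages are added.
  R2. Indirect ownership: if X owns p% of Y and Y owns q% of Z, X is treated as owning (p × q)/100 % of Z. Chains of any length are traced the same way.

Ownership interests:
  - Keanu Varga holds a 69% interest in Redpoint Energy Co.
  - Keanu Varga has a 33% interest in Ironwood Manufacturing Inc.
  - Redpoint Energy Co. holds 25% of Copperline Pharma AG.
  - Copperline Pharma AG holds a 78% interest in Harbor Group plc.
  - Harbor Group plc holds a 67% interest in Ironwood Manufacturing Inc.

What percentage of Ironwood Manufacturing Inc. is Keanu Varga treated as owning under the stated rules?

Chain via Redpoint Energy Co. → Copperline Pharma AG → Harbor Group plc (R2): 69% × 25% × 78% × 67% = 9.01485% of Ironwood Manufacturing Inc.
Direct interest in Ironwood Manufacturing Inc: 33%.
Aggregating (R1): 9.01485% + 33% = 42.01485%.

42.01485%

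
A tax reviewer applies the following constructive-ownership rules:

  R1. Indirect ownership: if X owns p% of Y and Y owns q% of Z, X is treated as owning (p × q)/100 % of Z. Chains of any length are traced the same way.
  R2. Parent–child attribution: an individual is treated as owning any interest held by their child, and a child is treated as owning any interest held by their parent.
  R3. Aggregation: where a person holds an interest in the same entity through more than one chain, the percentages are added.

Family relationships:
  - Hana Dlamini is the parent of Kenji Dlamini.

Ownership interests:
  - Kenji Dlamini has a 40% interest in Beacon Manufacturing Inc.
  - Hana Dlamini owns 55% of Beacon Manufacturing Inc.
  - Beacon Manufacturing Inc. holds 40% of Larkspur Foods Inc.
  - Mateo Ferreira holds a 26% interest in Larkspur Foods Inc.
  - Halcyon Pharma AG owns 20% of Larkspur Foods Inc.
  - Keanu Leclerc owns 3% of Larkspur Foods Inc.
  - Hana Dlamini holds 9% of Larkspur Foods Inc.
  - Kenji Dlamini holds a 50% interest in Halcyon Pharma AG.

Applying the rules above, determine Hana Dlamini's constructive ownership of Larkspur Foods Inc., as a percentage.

57%

By parent–child attribution (R2), Hana Dlamini is treated as also owning Kenji Dlamini's interest in Beacon Manufacturing Inc, giving 55% + 40% = 95%.
By parent–child attribution (R2), Hana Dlamini is treated as owning Kenji Dlamini's 50% interest in Halcyon Pharma AG.
Chain via Beacon Manufacturing Inc. (R1): 95% × 40% = 38% of Larkspur Foods Inc.
Direct interest in Larkspur Foods Inc: 9%.
Chain via Halcyon Pharma AG (R1): 50% × 20% = 10% of Larkspur Foods Inc.
Aggregating (R3): 38% + 9% + 10% = 57%.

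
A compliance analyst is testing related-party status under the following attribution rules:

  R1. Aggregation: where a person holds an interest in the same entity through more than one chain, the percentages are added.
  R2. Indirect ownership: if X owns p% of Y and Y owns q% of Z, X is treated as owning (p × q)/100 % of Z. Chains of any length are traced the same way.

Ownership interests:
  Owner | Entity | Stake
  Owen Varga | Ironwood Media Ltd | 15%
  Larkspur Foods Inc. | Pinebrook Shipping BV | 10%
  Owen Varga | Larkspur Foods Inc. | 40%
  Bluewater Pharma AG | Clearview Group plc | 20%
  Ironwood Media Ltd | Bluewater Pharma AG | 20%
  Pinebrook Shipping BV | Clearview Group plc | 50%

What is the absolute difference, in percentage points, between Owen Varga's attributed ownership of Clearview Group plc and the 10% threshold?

Chain via Ironwood Media Ltd → Bluewater Pharma AG (R2): 15% × 20% × 20% = 0.6% of Clearview Group plc.
Chain via Larkspur Foods Inc. → Pinebrook Shipping BV (R2): 40% × 10% × 50% = 2% of Clearview Group plc.
Aggregating (R1): 0.6% + 2% = 2.6%.
2.6% falls short of the 10% threshold by 7.4 percentage points.

7.4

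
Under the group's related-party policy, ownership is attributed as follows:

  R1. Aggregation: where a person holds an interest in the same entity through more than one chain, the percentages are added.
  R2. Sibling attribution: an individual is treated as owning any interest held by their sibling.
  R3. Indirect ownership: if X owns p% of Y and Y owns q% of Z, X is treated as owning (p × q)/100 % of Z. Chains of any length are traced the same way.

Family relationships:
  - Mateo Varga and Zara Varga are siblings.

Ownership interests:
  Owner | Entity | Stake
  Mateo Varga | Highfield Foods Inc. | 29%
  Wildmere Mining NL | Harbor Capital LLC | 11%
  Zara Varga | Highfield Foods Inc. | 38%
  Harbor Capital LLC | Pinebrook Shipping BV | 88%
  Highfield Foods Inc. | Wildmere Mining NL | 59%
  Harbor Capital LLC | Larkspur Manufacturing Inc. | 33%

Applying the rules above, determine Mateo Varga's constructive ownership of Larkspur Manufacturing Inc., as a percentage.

1.434939%

By sibling attribution (R2), Mateo Varga is treated as also owning Zara Varga's interest in Highfield Foods Inc, giving 29% + 38% = 67%.
Chain via Highfield Foods Inc. → Wildmere Mining NL → Harbor Capital LLC (R3): 67% × 59% × 11% × 33% = 1.434939% of Larkspur Manufacturing Inc.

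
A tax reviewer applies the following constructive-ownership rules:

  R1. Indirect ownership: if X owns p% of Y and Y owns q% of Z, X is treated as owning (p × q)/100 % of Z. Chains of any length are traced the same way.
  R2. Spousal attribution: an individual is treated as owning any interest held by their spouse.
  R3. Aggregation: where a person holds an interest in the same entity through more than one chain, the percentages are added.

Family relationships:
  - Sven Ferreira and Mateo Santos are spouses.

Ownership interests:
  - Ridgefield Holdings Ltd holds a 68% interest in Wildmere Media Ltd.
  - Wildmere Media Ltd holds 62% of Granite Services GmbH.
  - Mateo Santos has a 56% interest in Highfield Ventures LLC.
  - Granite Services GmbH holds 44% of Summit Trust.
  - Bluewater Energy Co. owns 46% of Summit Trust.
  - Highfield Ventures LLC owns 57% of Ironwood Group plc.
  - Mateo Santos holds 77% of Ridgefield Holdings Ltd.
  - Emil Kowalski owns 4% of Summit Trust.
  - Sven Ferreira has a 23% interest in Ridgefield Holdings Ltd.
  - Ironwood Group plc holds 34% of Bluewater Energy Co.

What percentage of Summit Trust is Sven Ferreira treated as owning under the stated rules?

23.542688%

By spousal attribution (R2), Sven Ferreira is treated as also owning Mateo Santos's interest in Ridgefield Holdings Ltd, giving 23% + 77% = 100%.
By spousal attribution (R2), Sven Ferreira is treated as owning Mateo Santos's 56% interest in Highfield Ventures LLC.
Chain via Ridgefield Holdings Ltd → Wildmere Media Ltd → Granite Services GmbH (R1): 100% × 68% × 62% × 44% = 18.5504% of Summit Trust.
Chain via Highfield Ventures LLC → Ironwood Group plc → Bluewater Energy Co. (R1): 56% × 57% × 34% × 46% = 4.992288% of Summit Trust.
Aggregating (R3): 18.5504% + 4.992288% = 23.542688%.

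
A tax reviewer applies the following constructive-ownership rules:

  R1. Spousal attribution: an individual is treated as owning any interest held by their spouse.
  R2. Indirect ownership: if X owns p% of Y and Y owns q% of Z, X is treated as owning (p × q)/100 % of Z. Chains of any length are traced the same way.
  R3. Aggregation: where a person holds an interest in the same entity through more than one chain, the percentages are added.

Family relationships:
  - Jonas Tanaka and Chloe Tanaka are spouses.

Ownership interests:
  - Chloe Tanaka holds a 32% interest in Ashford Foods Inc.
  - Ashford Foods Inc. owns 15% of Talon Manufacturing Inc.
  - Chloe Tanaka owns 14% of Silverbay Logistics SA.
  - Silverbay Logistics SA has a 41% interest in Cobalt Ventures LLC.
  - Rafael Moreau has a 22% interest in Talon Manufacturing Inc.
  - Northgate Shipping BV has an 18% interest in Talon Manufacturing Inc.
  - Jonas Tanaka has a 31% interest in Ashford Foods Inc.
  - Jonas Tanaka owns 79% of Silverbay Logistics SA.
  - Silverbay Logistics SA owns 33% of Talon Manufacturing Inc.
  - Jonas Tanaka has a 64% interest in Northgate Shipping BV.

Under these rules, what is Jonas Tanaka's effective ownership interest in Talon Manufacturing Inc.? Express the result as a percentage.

By spousal attribution (R1), Jonas Tanaka is treated as also owning Chloe Tanaka's interest in Silverbay Logistics SA, giving 79% + 14% = 93%.
By spousal attribution (R1), Jonas Tanaka is treated as also owning Chloe Tanaka's interest in Ashford Foods Inc, giving 31% + 32% = 63%.
Chain via Silverbay Logistics SA (R2): 93% × 33% = 30.69% of Talon Manufacturing Inc.
Chain via Ashford Foods Inc. (R2): 63% × 15% = 9.45% of Talon Manufacturing Inc.
Chain via Northgate Shipping BV (R2): 64% × 18% = 11.52% of Talon Manufacturing Inc.
Aggregating (R3): 30.69% + 9.45% + 11.52% = 51.66%.

51.66%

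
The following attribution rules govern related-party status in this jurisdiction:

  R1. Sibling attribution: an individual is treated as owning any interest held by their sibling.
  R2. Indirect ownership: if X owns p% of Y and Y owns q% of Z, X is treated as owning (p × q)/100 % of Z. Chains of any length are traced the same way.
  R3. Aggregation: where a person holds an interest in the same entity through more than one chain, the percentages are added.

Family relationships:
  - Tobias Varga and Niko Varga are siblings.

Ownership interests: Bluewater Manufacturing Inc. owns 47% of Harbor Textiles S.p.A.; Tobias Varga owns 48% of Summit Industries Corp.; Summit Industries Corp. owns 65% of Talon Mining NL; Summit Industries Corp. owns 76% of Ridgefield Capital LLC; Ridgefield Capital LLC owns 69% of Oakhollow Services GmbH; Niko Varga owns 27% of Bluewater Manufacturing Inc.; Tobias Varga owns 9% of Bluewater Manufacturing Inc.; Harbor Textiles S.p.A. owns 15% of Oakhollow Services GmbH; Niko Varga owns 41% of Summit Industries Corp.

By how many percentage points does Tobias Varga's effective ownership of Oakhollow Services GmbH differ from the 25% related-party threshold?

By sibling attribution (R1), Tobias Varga is treated as also owning Niko Varga's interest in Summit Industries Corp, giving 48% + 41% = 89%.
By sibling attribution (R1), Tobias Varga is treated as also owning Niko Varga's interest in Bluewater Manufacturing Inc, giving 9% + 27% = 36%.
Chain via Summit Industries Corp. → Ridgefield Capital LLC (R2): 89% × 76% × 69% = 46.6716% of Oakhollow Services GmbH.
Chain via Bluewater Manufacturing Inc. → Harbor Textiles S.p.A. (R2): 36% × 47% × 15% = 2.538% of Oakhollow Services GmbH.
Aggregating (R3): 46.6716% + 2.538% = 49.2096%.
49.2096% exceeds the 25% threshold by 24.2096 percentage points.

24.2096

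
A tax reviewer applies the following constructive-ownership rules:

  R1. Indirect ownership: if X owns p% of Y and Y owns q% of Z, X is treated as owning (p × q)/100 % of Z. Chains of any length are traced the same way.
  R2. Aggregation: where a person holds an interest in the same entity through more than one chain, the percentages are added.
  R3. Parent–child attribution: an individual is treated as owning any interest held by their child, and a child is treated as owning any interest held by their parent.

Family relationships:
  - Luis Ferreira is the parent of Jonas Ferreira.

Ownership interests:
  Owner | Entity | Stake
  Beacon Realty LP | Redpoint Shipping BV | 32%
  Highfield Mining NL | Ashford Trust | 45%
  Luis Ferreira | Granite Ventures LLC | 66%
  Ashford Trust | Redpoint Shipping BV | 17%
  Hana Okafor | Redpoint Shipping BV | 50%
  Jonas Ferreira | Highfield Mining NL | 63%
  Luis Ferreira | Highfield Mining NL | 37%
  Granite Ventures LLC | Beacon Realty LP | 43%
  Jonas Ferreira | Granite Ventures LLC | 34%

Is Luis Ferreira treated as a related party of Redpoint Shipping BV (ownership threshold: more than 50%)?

By parent–child attribution (R3), Luis Ferreira is treated as also owning Jonas Ferreira's interest in Highfield Mining NL, giving 37% + 63% = 100%.
By parent–child attribution (R3), Luis Ferreira is treated as also owning Jonas Ferreira's interest in Granite Ventures LLC, giving 66% + 34% = 100%.
Chain via Highfield Mining NL → Ashford Trust (R1): 100% × 45% × 17% = 7.65% of Redpoint Shipping BV.
Chain via Granite Ventures LLC → Beacon Realty LP (R1): 100% × 43% × 32% = 13.76% of Redpoint Shipping BV.
Aggregating (R2): 7.65% + 13.76% = 21.41%.
21.41% does not exceed the 50% threshold, so Luis is not a related party to Redpoint Shipping BV.

No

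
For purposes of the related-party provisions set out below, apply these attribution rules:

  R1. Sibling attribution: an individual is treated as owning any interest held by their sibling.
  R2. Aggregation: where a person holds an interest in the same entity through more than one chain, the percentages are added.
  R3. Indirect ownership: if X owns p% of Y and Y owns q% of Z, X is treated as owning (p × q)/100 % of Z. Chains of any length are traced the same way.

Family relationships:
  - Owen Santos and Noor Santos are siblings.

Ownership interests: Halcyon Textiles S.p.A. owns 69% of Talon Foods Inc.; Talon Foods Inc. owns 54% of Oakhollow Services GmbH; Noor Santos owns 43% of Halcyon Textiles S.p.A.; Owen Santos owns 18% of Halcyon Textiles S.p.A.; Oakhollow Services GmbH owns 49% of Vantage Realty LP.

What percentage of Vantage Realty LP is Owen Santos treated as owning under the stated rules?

11.137014%

By sibling attribution (R1), Owen Santos is treated as also owning Noor Santos's interest in Halcyon Textiles S.p.A, giving 18% + 43% = 61%.
Chain via Halcyon Textiles S.p.A. → Talon Foods Inc. → Oakhollow Services GmbH (R3): 61% × 69% × 54% × 49% = 11.137014% of Vantage Realty LP.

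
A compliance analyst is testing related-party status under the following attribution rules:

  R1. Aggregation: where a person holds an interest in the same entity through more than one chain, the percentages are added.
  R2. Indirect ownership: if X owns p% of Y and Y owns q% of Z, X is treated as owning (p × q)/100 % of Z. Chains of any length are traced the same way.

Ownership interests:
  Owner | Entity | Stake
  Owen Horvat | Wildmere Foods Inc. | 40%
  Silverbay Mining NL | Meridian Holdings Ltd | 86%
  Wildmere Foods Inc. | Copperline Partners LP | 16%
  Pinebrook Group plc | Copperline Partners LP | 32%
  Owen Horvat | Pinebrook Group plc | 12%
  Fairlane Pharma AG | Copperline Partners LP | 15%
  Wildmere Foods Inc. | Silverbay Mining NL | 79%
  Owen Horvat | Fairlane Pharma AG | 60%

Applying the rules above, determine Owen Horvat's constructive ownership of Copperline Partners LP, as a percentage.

Chain via Fairlane Pharma AG (R2): 60% × 15% = 9% of Copperline Partners LP.
Chain via Wildmere Foods Inc. (R2): 40% × 16% = 6.4% of Copperline Partners LP.
Chain via Pinebrook Group plc (R2): 12% × 32% = 3.84% of Copperline Partners LP.
Aggregating (R1): 9% + 6.4% + 3.84% = 19.24%.

19.24%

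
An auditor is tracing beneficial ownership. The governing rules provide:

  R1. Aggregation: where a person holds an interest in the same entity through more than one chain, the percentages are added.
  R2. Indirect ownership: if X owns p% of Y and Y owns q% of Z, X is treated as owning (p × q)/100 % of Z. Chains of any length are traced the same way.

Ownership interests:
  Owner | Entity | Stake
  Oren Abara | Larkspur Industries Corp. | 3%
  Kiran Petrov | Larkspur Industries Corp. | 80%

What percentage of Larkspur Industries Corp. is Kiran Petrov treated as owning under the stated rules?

Direct interest in Larkspur Industries Corp: 80%.

80%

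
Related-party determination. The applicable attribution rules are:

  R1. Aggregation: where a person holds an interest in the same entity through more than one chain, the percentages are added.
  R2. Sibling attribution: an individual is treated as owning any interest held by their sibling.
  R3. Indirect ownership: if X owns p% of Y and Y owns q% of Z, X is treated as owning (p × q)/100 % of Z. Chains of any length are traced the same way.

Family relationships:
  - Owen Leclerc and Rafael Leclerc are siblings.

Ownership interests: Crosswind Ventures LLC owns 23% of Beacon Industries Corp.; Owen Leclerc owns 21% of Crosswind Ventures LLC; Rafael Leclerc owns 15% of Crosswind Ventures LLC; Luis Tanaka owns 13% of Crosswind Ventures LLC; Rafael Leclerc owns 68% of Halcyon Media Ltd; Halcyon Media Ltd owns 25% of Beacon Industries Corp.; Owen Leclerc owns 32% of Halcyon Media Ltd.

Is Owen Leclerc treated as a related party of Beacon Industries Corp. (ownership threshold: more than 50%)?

No

By sibling attribution (R2), Owen Leclerc is treated as also owning Rafael Leclerc's interest in Crosswind Ventures LLC, giving 21% + 15% = 36%.
By sibling attribution (R2), Owen Leclerc is treated as also owning Rafael Leclerc's interest in Halcyon Media Ltd, giving 32% + 68% = 100%.
Chain via Crosswind Ventures LLC (R3): 36% × 23% = 8.28% of Beacon Industries Corp.
Chain via Halcyon Media Ltd (R3): 100% × 25% = 25% of Beacon Industries Corp.
Aggregating (R1): 8.28% + 25% = 33.28%.
33.28% does not exceed the 50% threshold, so Owen is not a related party to Beacon Industries Corp.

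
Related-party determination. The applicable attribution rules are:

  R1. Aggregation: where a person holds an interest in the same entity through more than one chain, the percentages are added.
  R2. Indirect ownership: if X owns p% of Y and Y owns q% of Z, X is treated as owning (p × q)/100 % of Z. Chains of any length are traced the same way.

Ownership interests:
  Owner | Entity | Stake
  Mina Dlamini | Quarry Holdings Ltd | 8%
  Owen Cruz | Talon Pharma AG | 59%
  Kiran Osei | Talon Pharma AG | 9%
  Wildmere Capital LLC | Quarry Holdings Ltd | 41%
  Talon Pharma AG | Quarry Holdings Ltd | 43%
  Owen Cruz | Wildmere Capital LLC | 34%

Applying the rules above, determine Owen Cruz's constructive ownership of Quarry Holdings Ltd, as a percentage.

Chain via Talon Pharma AG (R2): 59% × 43% = 25.37% of Quarry Holdings Ltd.
Chain via Wildmere Capital LLC (R2): 34% × 41% = 13.94% of Quarry Holdings Ltd.
Aggregating (R1): 25.37% + 13.94% = 39.31%.

39.31%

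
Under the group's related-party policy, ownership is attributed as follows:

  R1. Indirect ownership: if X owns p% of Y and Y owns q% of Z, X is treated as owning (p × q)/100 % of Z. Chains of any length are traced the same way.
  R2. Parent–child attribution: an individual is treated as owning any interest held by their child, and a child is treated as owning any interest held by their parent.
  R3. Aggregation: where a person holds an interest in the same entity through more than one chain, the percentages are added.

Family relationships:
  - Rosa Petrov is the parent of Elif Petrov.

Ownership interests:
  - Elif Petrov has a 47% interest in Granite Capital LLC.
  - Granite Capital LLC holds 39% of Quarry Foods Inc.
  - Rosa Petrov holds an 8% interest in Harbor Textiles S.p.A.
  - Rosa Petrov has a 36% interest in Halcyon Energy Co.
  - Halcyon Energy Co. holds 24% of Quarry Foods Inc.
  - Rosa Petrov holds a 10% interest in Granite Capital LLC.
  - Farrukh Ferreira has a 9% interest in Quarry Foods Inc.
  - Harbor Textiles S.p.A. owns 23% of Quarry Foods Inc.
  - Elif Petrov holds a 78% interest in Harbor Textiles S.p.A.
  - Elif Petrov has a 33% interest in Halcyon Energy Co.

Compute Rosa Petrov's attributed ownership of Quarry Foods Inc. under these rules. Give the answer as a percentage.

58.57%

By parent–child attribution (R2), Rosa Petrov is treated as also owning Elif Petrov's interest in Harbor Textiles S.p.A, giving 8% + 78% = 86%.
By parent–child attribution (R2), Rosa Petrov is treated as also owning Elif Petrov's interest in Granite Capital LLC, giving 10% + 47% = 57%.
By parent–child attribution (R2), Rosa Petrov is treated as also owning Elif Petrov's interest in Halcyon Energy Co, giving 36% + 33% = 69%.
Chain via Harbor Textiles S.p.A. (R1): 86% × 23% = 19.78% of Quarry Foods Inc.
Chain via Granite Capital LLC (R1): 57% × 39% = 22.23% of Quarry Foods Inc.
Chain via Halcyon Energy Co. (R1): 69% × 24% = 16.56% of Quarry Foods Inc.
Aggregating (R3): 19.78% + 22.23% + 16.56% = 58.57%.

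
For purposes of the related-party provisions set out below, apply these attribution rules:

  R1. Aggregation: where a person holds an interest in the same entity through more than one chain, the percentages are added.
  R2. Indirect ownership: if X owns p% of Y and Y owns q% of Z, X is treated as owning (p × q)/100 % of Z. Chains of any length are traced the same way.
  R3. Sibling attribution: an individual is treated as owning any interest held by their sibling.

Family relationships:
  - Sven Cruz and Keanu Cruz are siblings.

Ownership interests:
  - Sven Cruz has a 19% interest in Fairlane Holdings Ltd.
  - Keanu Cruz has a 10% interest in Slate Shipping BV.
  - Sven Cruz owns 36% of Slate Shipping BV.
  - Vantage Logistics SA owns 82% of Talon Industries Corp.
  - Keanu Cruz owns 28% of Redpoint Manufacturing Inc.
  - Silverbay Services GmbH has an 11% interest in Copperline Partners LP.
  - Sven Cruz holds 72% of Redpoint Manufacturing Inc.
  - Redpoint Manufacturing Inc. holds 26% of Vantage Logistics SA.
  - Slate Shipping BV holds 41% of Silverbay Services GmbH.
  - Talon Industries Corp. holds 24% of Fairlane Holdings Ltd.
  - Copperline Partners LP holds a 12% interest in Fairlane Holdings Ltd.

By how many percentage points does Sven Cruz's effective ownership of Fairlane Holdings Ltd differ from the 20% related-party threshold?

By sibling attribution (R3), Sven Cruz is treated as also owning Keanu Cruz's interest in Redpoint Manufacturing Inc, giving 72% + 28% = 100%.
By sibling attribution (R3), Sven Cruz is treated as also owning Keanu Cruz's interest in Slate Shipping BV, giving 36% + 10% = 46%.
Chain via Redpoint Manufacturing Inc. → Vantage Logistics SA → Talon Industries Corp. (R2): 100% × 26% × 82% × 24% = 5.1168% of Fairlane Holdings Ltd.
Chain via Slate Shipping BV → Silverbay Services GmbH → Copperline Partners LP (R2): 46% × 41% × 11% × 12% = 0.248952% of Fairlane Holdings Ltd.
Direct interest in Fairlane Holdings Ltd: 19%.
Aggregating (R1): 5.1168% + 0.248952% + 19% = 24.365752%.
24.365752% exceeds the 20% threshold by 4.365752 percentage points.

4.365752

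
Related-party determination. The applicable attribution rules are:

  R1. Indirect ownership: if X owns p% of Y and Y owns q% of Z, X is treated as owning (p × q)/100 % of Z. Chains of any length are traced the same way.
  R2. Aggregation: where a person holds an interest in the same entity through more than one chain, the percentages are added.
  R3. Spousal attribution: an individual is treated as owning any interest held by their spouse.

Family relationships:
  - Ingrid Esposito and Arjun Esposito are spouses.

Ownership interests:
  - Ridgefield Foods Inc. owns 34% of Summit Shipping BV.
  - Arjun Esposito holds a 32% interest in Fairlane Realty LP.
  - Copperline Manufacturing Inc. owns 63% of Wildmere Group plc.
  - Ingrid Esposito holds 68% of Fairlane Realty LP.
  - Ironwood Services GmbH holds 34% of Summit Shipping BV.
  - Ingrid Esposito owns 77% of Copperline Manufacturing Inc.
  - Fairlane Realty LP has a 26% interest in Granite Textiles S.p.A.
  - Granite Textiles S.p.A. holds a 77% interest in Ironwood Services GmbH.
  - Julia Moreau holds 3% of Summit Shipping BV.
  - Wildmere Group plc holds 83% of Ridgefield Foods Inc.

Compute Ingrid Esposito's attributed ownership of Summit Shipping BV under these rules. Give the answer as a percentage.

By spousal attribution (R3), Ingrid Esposito is treated as also owning Arjun Esposito's interest in Fairlane Realty LP, giving 68% + 32% = 100%.
Chain via Copperline Manufacturing Inc. → Wildmere Group plc → Ridgefield Foods Inc. (R1): 77% × 63% × 83% × 34% = 13.689522% of Summit Shipping BV.
Chain via Fairlane Realty LP → Granite Textiles S.p.A. → Ironwood Services GmbH (R1): 100% × 26% × 77% × 34% = 6.8068% of Summit Shipping BV.
Aggregating (R2): 13.689522% + 6.8068% = 20.496322%.

20.496322%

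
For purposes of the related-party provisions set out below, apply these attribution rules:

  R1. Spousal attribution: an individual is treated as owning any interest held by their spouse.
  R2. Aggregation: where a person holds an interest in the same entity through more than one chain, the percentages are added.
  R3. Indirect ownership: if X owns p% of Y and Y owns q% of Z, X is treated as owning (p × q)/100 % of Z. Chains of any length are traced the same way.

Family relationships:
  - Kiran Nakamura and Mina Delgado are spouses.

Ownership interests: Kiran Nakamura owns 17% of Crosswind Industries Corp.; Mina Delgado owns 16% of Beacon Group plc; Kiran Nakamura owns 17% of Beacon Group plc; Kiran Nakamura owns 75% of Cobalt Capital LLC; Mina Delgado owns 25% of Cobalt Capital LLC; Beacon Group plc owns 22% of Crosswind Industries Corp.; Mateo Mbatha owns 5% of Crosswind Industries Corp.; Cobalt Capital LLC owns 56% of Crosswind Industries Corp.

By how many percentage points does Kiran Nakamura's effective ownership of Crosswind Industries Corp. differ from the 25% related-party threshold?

55.26

By spousal attribution (R1), Kiran Nakamura is treated as also owning Mina Delgado's interest in Cobalt Capital LLC, giving 75% + 25% = 100%.
By spousal attribution (R1), Kiran Nakamura is treated as also owning Mina Delgado's interest in Beacon Group plc, giving 17% + 16% = 33%.
Chain via Cobalt Capital LLC (R3): 100% × 56% = 56% of Crosswind Industries Corp.
Chain via Beacon Group plc (R3): 33% × 22% = 7.26% of Crosswind Industries Corp.
Direct interest in Crosswind Industries Corp: 17%.
Aggregating (R2): 56% + 7.26% + 17% = 80.26%.
80.26% exceeds the 25% threshold by 55.26 percentage points.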